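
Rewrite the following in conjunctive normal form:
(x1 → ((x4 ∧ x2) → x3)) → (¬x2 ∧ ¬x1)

(x1 → ((x4 ∧ x2) → x3)) → (¬x2 ∧ ¬x1)
≡ ¬(x1 → ((x4 ∧ x2) → x3)) ∨ (¬x2 ∧ ¬x1)   [eliminate →]
≡ ¬(¬x1 ∨ ((x4 ∧ x2) → x3)) ∨ (¬x2 ∧ ¬x1)   [eliminate →]
≡ ¬(¬x1 ∨ ¬(x4 ∧ x2) ∨ x3) ∨ (¬x2 ∧ ¬x1)   [eliminate →]
≡ (¬¬x1 ∧ ¬¬(x4 ∧ x2) ∧ ¬x3) ∨ (¬x2 ∧ ¬x1)   [De Morgan]
≡ (x1 ∧ ¬¬(x4 ∧ x2) ∧ ¬x3) ∨ (¬x2 ∧ ¬x1)   [double negation]
≡ (x1 ∧ x4 ∧ x2 ∧ ¬x3) ∨ (¬x2 ∧ ¬x1)   [double negation]
≡ (x1 ∨ ¬x2) ∧ (x1 ∨ ¬x1) ∧ (x4 ∨ ¬x2) ∧ (x4 ∨ ¬x1) ∧ (x2 ∨ ¬x2) ∧ (x2 ∨ ¬x1) ∧ (¬x3 ∨ ¬x2) ∧ (¬x3 ∨ ¬x1)   [distribute ∨ over ∧]
≡ (x1 ∨ ¬x2) ∧ (x4 ∨ ¬x2) ∧ (x4 ∨ ¬x1) ∧ (x2 ∨ ¬x1) ∧ (¬x3 ∨ ¬x2) ∧ (¬x3 ∨ ¬x1)   [simplify]

(x1 ∨ ¬x2) ∧ (x4 ∨ ¬x2) ∧ (x4 ∨ ¬x1) ∧ (x2 ∨ ¬x1) ∧ (¬x3 ∨ ¬x2) ∧ (¬x3 ∨ ¬x1)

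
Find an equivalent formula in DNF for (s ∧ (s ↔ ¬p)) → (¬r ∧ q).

¬s ∨ (s ∧ p) ∨ (¬r ∧ q)

(s ∧ (s ↔ ¬p)) → (¬r ∧ q)
⇔ ¬(s ∧ (s ↔ ¬p)) ∨ (¬r ∧ q)   [eliminate →]
⇔ ¬(s ∧ (s → ¬p) ∧ (¬p → s)) ∨ (¬r ∧ q)   [eliminate ↔]
⇔ ¬(s ∧ (¬s ∨ ¬p) ∧ (¬p → s)) ∨ (¬r ∧ q)   [eliminate →]
⇔ ¬(s ∧ (¬s ∨ ¬p) ∧ (¬¬p ∨ s)) ∨ (¬r ∧ q)   [eliminate →]
⇔ ¬s ∨ ¬(¬s ∨ ¬p) ∨ ¬(¬¬p ∨ s) ∨ (¬r ∧ q)   [De Morgan]
⇔ ¬s ∨ (¬¬s ∧ ¬¬p) ∨ ¬(¬¬p ∨ s) ∨ (¬r ∧ q)   [De Morgan]
⇔ ¬s ∨ (s ∧ ¬¬p) ∨ ¬(¬¬p ∨ s) ∨ (¬r ∧ q)   [double negation]
⇔ ¬s ∨ (s ∧ p) ∨ ¬(¬¬p ∨ s) ∨ (¬r ∧ q)   [double negation]
⇔ ¬s ∨ (s ∧ p) ∨ (¬¬¬p ∧ ¬s) ∨ (¬r ∧ q)   [De Morgan]
⇔ ¬s ∨ (s ∧ p) ∨ (¬p ∧ ¬s) ∨ (¬r ∧ q)   [double negation]
⇔ ¬s ∨ (s ∧ p) ∨ (¬r ∧ q)   [simplify]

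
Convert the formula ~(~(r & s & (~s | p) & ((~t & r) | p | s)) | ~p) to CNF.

~(~(r & s & (~s | p) & ((~t & r) | p | s)) | ~p)
⇔ ~~(r & s & (~s | p) & ((~t & r) | p | s)) & ~~p   [De Morgan]
⇔ r & s & (~s | p) & ((~t & r) | p | s) & ~~p   [double negation]
⇔ r & s & (~s | p) & ((~t & r) | p | s) & p   [double negation]
⇔ r & s & (~s | p) & (~t | p | s) & (r | p | s) & p   [distribute | over &]
⇔ r & s & p   [simplify]

r & s & p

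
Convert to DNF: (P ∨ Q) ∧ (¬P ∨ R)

(P ∨ Q) ∧ (¬P ∨ R)
= (P ∧ ¬P) ∨ (P ∧ R) ∨ (Q ∧ ¬P) ∨ (Q ∧ R)   (distribute ∧ over ∨)
= (P ∧ R) ∨ (Q ∧ ¬P) ∨ (Q ∧ R)   (simplify)

(P ∧ R) ∨ (Q ∧ ¬P) ∨ (Q ∧ R)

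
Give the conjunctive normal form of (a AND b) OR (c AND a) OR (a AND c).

a AND (b OR c)

(a AND b) OR (c AND a) OR (a AND c)
⇔ (a OR c OR a) AND (a OR c OR c) AND (a OR a OR a) AND (a OR a OR c) AND (b OR c OR a) AND (b OR c OR c) AND (b OR a OR a) AND (b OR a OR c)   — distribute OR over AND
⇔ a AND (b OR c)   — simplify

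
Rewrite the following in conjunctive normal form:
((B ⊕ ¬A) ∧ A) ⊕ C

((B ⊕ ¬A) ∧ A) ⊕ C
⇔ (((B ⊕ ¬A) ∧ A) ∨ C) ∧ ¬((B ⊕ ¬A) ∧ A ∧ C)   — expand ⊕
⇔ (((B ∨ ¬A) ∧ ¬(B ∧ ¬A) ∧ A) ∨ C) ∧ ¬((B ⊕ ¬A) ∧ A ∧ C)   — expand ⊕
⇔ (((B ∨ ¬A) ∧ ¬(B ∧ ¬A) ∧ A) ∨ C) ∧ ¬((B ∨ ¬A) ∧ ¬(B ∧ ¬A) ∧ A ∧ C)   — expand ⊕
⇔ (((B ∨ ¬A) ∧ (¬B ∨ ¬¬A) ∧ A) ∨ C) ∧ ¬((B ∨ ¬A) ∧ ¬(B ∧ ¬A) ∧ A ∧ C)   — De Morgan
⇔ (((B ∨ ¬A) ∧ (¬B ∨ A) ∧ A) ∨ C) ∧ ¬((B ∨ ¬A) ∧ ¬(B ∧ ¬A) ∧ A ∧ C)   — double negation
⇔ (((B ∨ ¬A) ∧ (¬B ∨ A) ∧ A) ∨ C) ∧ (¬(B ∨ ¬A) ∨ ¬¬(B ∧ ¬A) ∨ ¬A ∨ ¬C)   — De Morgan
⇔ (((B ∨ ¬A) ∧ (¬B ∨ A) ∧ A) ∨ C) ∧ ((¬B ∧ ¬¬A) ∨ ¬¬(B ∧ ¬A) ∨ ¬A ∨ ¬C)   — De Morgan
⇔ (((B ∨ ¬A) ∧ (¬B ∨ A) ∧ A) ∨ C) ∧ ((¬B ∧ A) ∨ ¬¬(B ∧ ¬A) ∨ ¬A ∨ ¬C)   — double negation
⇔ (((B ∨ ¬A) ∧ (¬B ∨ A) ∧ A) ∨ C) ∧ ((¬B ∧ A) ∨ (B ∧ ¬A) ∨ ¬A ∨ ¬C)   — double negation
⇔ (B ∨ ¬A ∨ C) ∧ (¬B ∨ A ∨ C) ∧ (A ∨ C) ∧ (¬B ∨ B ∨ ¬A ∨ ¬C) ∧ (¬B ∨ ¬A ∨ ¬A ∨ ¬C) ∧ (A ∨ B ∨ ¬A ∨ ¬C) ∧ (A ∨ ¬A ∨ ¬A ∨ ¬C)   — distribute ∨ over ∧
⇔ (B ∨ ¬A ∨ C) ∧ (A ∨ C) ∧ (¬B ∨ ¬A ∨ ¬C)   — simplify

(B ∨ ¬A ∨ C) ∧ (A ∨ C) ∧ (¬B ∨ ¬A ∨ ¬C)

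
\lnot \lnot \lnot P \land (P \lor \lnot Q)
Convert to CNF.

\lnot P \land (P \lor \lnot Q)

\lnot \lnot \lnot P \land (P \lor \lnot Q)
⇔ \lnot P \land (P \lor \lnot Q)   [double negation]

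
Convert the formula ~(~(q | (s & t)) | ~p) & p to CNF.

(q | s) & (q | t) & p

~(~(q | (s & t)) | ~p) & p
≡ ~~(q | (s & t)) & ~~p & p
≡ (q | (s & t)) & ~~p & p
≡ (q | (s & t)) & p & p
≡ (q | s) & (q | t) & p & p
≡ (q | s) & (q | t) & p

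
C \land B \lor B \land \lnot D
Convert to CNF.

(C \lor \lnot D) \land B

C \land B \lor B \land \lnot D
≡ (C \lor B) \land (C \lor \lnot D) \land (B \lor B) \land (B \lor \lnot D)   (distribute \lor over \land)
≡ (C \lor \lnot D) \land B   (simplify)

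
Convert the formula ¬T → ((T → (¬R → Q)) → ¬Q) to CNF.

T ∨ ¬Q

¬T → ((T → (¬R → Q)) → ¬Q)
= ¬¬T ∨ ((T → (¬R → Q)) → ¬Q)   [eliminate →]
= ¬¬T ∨ ¬(T → (¬R → Q)) ∨ ¬Q   [eliminate →]
= ¬¬T ∨ ¬(¬T ∨ (¬R → Q)) ∨ ¬Q   [eliminate →]
= ¬¬T ∨ ¬(¬T ∨ ¬¬R ∨ Q) ∨ ¬Q   [eliminate →]
= T ∨ ¬(¬T ∨ ¬¬R ∨ Q) ∨ ¬Q   [double negation]
= T ∨ (¬¬T ∧ ¬¬¬R ∧ ¬Q) ∨ ¬Q   [De Morgan]
= T ∨ (T ∧ ¬¬¬R ∧ ¬Q) ∨ ¬Q   [double negation]
= T ∨ (T ∧ ¬R ∧ ¬Q) ∨ ¬Q   [double negation]
= (T ∨ T ∨ ¬Q) ∧ (T ∨ ¬R ∨ ¬Q) ∧ (T ∨ ¬Q ∨ ¬Q)   [distribute ∨ over ∧]
= T ∨ ¬Q   [simplify]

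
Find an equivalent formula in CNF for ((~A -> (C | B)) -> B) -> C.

((~A -> (C | B)) -> B) -> C
= ~((~A -> (C | B)) -> B) | C   [eliminate ->]
= ~(~(~A -> (C | B)) | B) | C   [eliminate ->]
= ~(~(~~A | C | B) | B) | C   [eliminate ->]
= (~~(~~A | C | B) & ~B) | C   [De Morgan]
= ((~~A | C | B) & ~B) | C   [double negation]
= ((A | C | B) & ~B) | C   [double negation]
= (A | C | B | C) & (~B | C)   [distribute | over &]
= (A | C | B) & (~B | C)   [simplify]

(A | C | B) & (~B | C)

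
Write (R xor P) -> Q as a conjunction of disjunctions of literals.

(R xor P) -> Q
⇔ ~(R xor P) | Q   — eliminate ->
⇔ ~((R | P) & ~(R & P)) | Q   — expand xor
⇔ ~(R | P) | ~~(R & P) | Q   — De Morgan
⇔ (~R & ~P) | ~~(R & P) | Q   — De Morgan
⇔ (~R & ~P) | (R & P) | Q   — double negation
⇔ (~R | R | Q) & (~R | P | Q) & (~P | R | Q) & (~P | P | Q)   — distribute | over &
⇔ (~R | P | Q) & (~P | R | Q)   — simplify

(~R | P | Q) & (~P | R | Q)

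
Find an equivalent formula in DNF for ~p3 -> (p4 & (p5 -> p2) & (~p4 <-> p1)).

~p3 -> (p4 & (p5 -> p2) & (~p4 <-> p1))
≡ ~~p3 | (p4 & (p5 -> p2) & (~p4 <-> p1))   — eliminate ->
≡ ~~p3 | (p4 & (~p5 | p2) & (~p4 <-> p1))   — eliminate ->
≡ ~~p3 | (p4 & (~p5 | p2) & (~p4 -> p1) & (p1 -> ~p4))   — eliminate <->
≡ ~~p3 | (p4 & (~p5 | p2) & (~~p4 | p1) & (p1 -> ~p4))   — eliminate ->
≡ ~~p3 | (p4 & (~p5 | p2) & (~~p4 | p1) & (~p1 | ~p4))   — eliminate ->
≡ p3 | (p4 & (~p5 | p2) & (~~p4 | p1) & (~p1 | ~p4))   — double negation
≡ p3 | (p4 & (~p5 | p2) & (p4 | p1) & (~p1 | ~p4))   — double negation
≡ p3 | (p4 & ~p5 & p4 & ~p1) | (p4 & ~p5 & p4 & ~p4) | (p4 & ~p5 & p1 & ~p1) | (p4 & ~p5 & p1 & ~p4) | (p4 & p2 & p4 & ~p1) | (p4 & p2 & p4 & ~p4) | (p4 & p2 & p1 & ~p1) | (p4 & p2 & p1 & ~p4)   — distribute & over |
≡ p3 | (p4 & ~p5 & ~p1) | (p4 & p2 & ~p1)   — simplify

p3 | (p4 & ~p5 & ~p1) | (p4 & p2 & ~p1)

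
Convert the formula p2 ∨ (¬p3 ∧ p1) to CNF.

(p2 ∨ ¬p3) ∧ (p2 ∨ p1)

p2 ∨ (¬p3 ∧ p1)
⇔ (p2 ∨ ¬p3) ∧ (p2 ∨ p1)   (distribute ∨ over ∧)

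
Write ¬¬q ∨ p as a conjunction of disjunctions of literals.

q ∨ p

¬¬q ∨ p
= q ∨ p   (double negation)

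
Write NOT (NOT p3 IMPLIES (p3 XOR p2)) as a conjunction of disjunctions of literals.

NOT p3 AND (NOT p2 OR p3)

NOT (NOT p3 IMPLIES (p3 XOR p2))
= NOT (NOT NOT p3 OR (p3 XOR p2))   — eliminate IMPLIES
= NOT (NOT NOT p3 OR ((p3 OR p2) AND NOT (p3 AND p2)))   — expand XOR
= NOT NOT NOT p3 AND NOT ((p3 OR p2) AND NOT (p3 AND p2))   — De Morgan
= NOT p3 AND NOT ((p3 OR p2) AND NOT (p3 AND p2))   — double negation
= NOT p3 AND (NOT (p3 OR p2) OR NOT NOT (p3 AND p2))   — De Morgan
= NOT p3 AND ((NOT p3 AND NOT p2) OR NOT NOT (p3 AND p2))   — De Morgan
= NOT p3 AND ((NOT p3 AND NOT p2) OR (p3 AND p2))   — double negation
= NOT p3 AND (NOT p3 OR p3) AND (NOT p3 OR p2) AND (NOT p2 OR p3) AND (NOT p2 OR p2)   — distribute OR over AND
= NOT p3 AND (NOT p2 OR p3)   — simplify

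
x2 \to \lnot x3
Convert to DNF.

\lnot x2 \lor \lnot x3

x2 \to \lnot x3
⇔ \lnot x2 \lor \lnot x3   (eliminate \to)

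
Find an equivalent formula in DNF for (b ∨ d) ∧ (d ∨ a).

(b ∨ d) ∧ (d ∨ a)
= (b ∧ d) ∨ (b ∧ a) ∨ (d ∧ d) ∨ (d ∧ a)   [distribute ∧ over ∨]
= (b ∧ a) ∨ d   [simplify]

(b ∧ a) ∨ d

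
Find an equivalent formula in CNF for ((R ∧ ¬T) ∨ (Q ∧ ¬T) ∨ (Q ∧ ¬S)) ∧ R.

((R ∧ ¬T) ∨ (Q ∧ ¬T) ∨ (Q ∧ ¬S)) ∧ R
≡ (R ∨ Q ∨ Q) ∧ (R ∨ Q ∨ ¬S) ∧ (R ∨ ¬T ∨ Q) ∧ (R ∨ ¬T ∨ ¬S) ∧ (¬T ∨ Q ∨ Q) ∧ (¬T ∨ Q ∨ ¬S) ∧ (¬T ∨ ¬T ∨ Q) ∧ (¬T ∨ ¬T ∨ ¬S) ∧ R   — distribute ∨ over ∧
≡ (¬T ∨ Q) ∧ (¬T ∨ ¬S) ∧ R   — simplify

(¬T ∨ Q) ∧ (¬T ∨ ¬S) ∧ R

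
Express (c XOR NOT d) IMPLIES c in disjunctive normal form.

(NOT c AND d) OR c

(c XOR NOT d) IMPLIES c
= NOT (c XOR NOT d) OR c   — eliminate IMPLIES
= NOT ((c AND NOT NOT d) OR (NOT c AND NOT d)) OR c   — expand XOR
= (NOT (c AND NOT NOT d) AND NOT (NOT c AND NOT d)) OR c   — De Morgan
= ((NOT c OR NOT NOT NOT d) AND NOT (NOT c AND NOT d)) OR c   — De Morgan
= ((NOT c OR NOT d) AND NOT (NOT c AND NOT d)) OR c   — double negation
= ((NOT c OR NOT d) AND (NOT NOT c OR NOT NOT d)) OR c   — De Morgan
= ((NOT c OR NOT d) AND (c OR NOT NOT d)) OR c   — double negation
= ((NOT c OR NOT d) AND (c OR d)) OR c   — double negation
= (NOT c AND c) OR (NOT c AND d) OR (NOT d AND c) OR (NOT d AND d) OR c   — distribute AND over OR
= (NOT c AND d) OR c   — simplify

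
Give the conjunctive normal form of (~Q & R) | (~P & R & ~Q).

~Q & R

(~Q & R) | (~P & R & ~Q)
≡ (~Q | ~P) & (~Q | R) & (~Q | ~Q) & (R | ~P) & (R | R) & (R | ~Q)   [distribute | over &]
≡ ~Q & R   [simplify]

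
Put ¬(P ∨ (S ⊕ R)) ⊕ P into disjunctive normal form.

(¬P ∧ ¬S ∧ ¬R) ∨ (¬P ∧ R ∧ S) ∨ P

¬(P ∨ (S ⊕ R)) ⊕ P
≡ (¬(P ∨ (S ⊕ R)) ∧ ¬P) ∨ (¬¬(P ∨ (S ⊕ R)) ∧ P)   [expand ⊕]
≡ (¬(P ∨ (S ∧ ¬R) ∨ (¬S ∧ R)) ∧ ¬P) ∨ (¬¬(P ∨ (S ⊕ R)) ∧ P)   [expand ⊕]
≡ (¬(P ∨ (S ∧ ¬R) ∨ (¬S ∧ R)) ∧ ¬P) ∨ (¬¬(P ∨ (S ∧ ¬R) ∨ (¬S ∧ R)) ∧ P)   [expand ⊕]
≡ (¬P ∧ ¬(S ∧ ¬R) ∧ ¬(¬S ∧ R) ∧ ¬P) ∨ (¬¬(P ∨ (S ∧ ¬R) ∨ (¬S ∧ R)) ∧ P)   [De Morgan]
≡ (¬P ∧ (¬S ∨ ¬¬R) ∧ ¬(¬S ∧ R) ∧ ¬P) ∨ (¬¬(P ∨ (S ∧ ¬R) ∨ (¬S ∧ R)) ∧ P)   [De Morgan]
≡ (¬P ∧ (¬S ∨ R) ∧ ¬(¬S ∧ R) ∧ ¬P) ∨ (¬¬(P ∨ (S ∧ ¬R) ∨ (¬S ∧ R)) ∧ P)   [double negation]
≡ (¬P ∧ (¬S ∨ R) ∧ (¬¬S ∨ ¬R) ∧ ¬P) ∨ (¬¬(P ∨ (S ∧ ¬R) ∨ (¬S ∧ R)) ∧ P)   [De Morgan]
≡ (¬P ∧ (¬S ∨ R) ∧ (S ∨ ¬R) ∧ ¬P) ∨ (¬¬(P ∨ (S ∧ ¬R) ∨ (¬S ∧ R)) ∧ P)   [double negation]
≡ (¬P ∧ (¬S ∨ R) ∧ (S ∨ ¬R) ∧ ¬P) ∨ ((P ∨ (S ∧ ¬R) ∨ (¬S ∧ R)) ∧ P)   [double negation]
≡ (¬P ∧ ¬S ∧ S ∧ ¬P) ∨ (¬P ∧ ¬S ∧ ¬R ∧ ¬P) ∨ (¬P ∧ R ∧ S ∧ ¬P) ∨ (¬P ∧ R ∧ ¬R ∧ ¬P) ∨ (P ∧ P) ∨ (S ∧ ¬R ∧ P) ∨ (¬S ∧ R ∧ P)   [distribute ∧ over ∨]
≡ (¬P ∧ ¬S ∧ ¬R) ∨ (¬P ∧ R ∧ S) ∨ P   [simplify]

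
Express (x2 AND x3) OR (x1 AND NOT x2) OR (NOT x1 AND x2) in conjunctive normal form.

(x2 AND x3) OR (x1 AND NOT x2) OR (NOT x1 AND x2)
⇔ (x2 OR x1 OR NOT x1) AND (x2 OR x1 OR x2) AND (x2 OR NOT x2 OR NOT x1) AND (x2 OR NOT x2 OR x2) AND (x3 OR x1 OR NOT x1) AND (x3 OR x1 OR x2) AND (x3 OR NOT x2 OR NOT x1) AND (x3 OR NOT x2 OR x2)
⇔ (x2 OR x1) AND (x3 OR NOT x2 OR NOT x1)

(x2 OR x1) AND (x3 OR NOT x2 OR NOT x1)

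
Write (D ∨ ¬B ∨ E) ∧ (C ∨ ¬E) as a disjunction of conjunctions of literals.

(D ∧ C) ∨ (D ∧ ¬E) ∨ (¬B ∧ C) ∨ (¬B ∧ ¬E) ∨ (E ∧ C)

(D ∨ ¬B ∨ E) ∧ (C ∨ ¬E)
⇔ (D ∧ C) ∨ (D ∧ ¬E) ∨ (¬B ∧ C) ∨ (¬B ∧ ¬E) ∨ (E ∧ C) ∨ (E ∧ ¬E)   [distribute ∧ over ∨]
⇔ (D ∧ C) ∨ (D ∧ ¬E) ∨ (¬B ∧ C) ∨ (¬B ∧ ¬E) ∨ (E ∧ C)   [simplify]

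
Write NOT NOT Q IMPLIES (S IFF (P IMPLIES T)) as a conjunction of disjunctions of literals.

NOT NOT Q IMPLIES (S IFF (P IMPLIES T))
⇔ NOT NOT NOT Q OR (S IFF (P IMPLIES T))
⇔ NOT NOT NOT Q OR ((S IMPLIES (P IMPLIES T)) AND ((P IMPLIES T) IMPLIES S))
⇔ NOT NOT NOT Q OR ((NOT S OR (P IMPLIES T)) AND ((P IMPLIES T) IMPLIES S))
⇔ NOT NOT NOT Q OR ((NOT S OR NOT P OR T) AND ((P IMPLIES T) IMPLIES S))
⇔ NOT NOT NOT Q OR ((NOT S OR NOT P OR T) AND (NOT (P IMPLIES T) OR S))
⇔ NOT NOT NOT Q OR ((NOT S OR NOT P OR T) AND (NOT (NOT P OR T) OR S))
⇔ NOT Q OR ((NOT S OR NOT P OR T) AND (NOT (NOT P OR T) OR S))
⇔ NOT Q OR ((NOT S OR NOT P OR T) AND ((NOT NOT P AND NOT T) OR S))
⇔ NOT Q OR ((NOT S OR NOT P OR T) AND ((P AND NOT T) OR S))
⇔ (NOT Q OR NOT S OR NOT P OR T) AND (NOT Q OR P OR S) AND (NOT Q OR NOT T OR S)

(NOT Q OR NOT S OR NOT P OR T) AND (NOT Q OR P OR S) AND (NOT Q OR NOT T OR S)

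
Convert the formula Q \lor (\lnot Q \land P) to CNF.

Q \lor P

Q \lor (\lnot Q \land P)
⇔ (Q \lor \lnot Q) \land (Q \lor P)   — distribute \lor over \land
⇔ Q \lor P   — simplify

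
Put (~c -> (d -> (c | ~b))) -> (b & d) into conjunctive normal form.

d & b

(~c -> (d -> (c | ~b))) -> (b & d)
≡ ~(~c -> (d -> (c | ~b))) | (b & d)   (eliminate ->)
≡ ~(~~c | (d -> (c | ~b))) | (b & d)   (eliminate ->)
≡ ~(~~c | ~d | c | ~b) | (b & d)   (eliminate ->)
≡ (~~~c & ~~d & ~c & ~~b) | (b & d)   (De Morgan)
≡ (~c & ~~d & ~c & ~~b) | (b & d)   (double negation)
≡ (~c & d & ~c & ~~b) | (b & d)   (double negation)
≡ (~c & d & ~c & b) | (b & d)   (double negation)
≡ (~c | b) & (~c | d) & (d | b) & (d | d) & (~c | b) & (~c | d) & (b | b) & (b | d)   (distribute | over &)
≡ d & b   (simplify)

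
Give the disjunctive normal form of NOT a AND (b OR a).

NOT a AND b

NOT a AND (b OR a)
= (NOT a AND b) OR (NOT a AND a)   [distribute AND over OR]
= NOT a AND b   [simplify]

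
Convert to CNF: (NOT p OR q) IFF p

p AND (NOT p OR q)

(NOT p OR q) IFF p
= ((NOT p OR q) IMPLIES p) AND (p IMPLIES (NOT p OR q))   — eliminate IFF
= (NOT (NOT p OR q) OR p) AND (p IMPLIES (NOT p OR q))   — eliminate IMPLIES
= (NOT (NOT p OR q) OR p) AND (NOT p OR NOT p OR q)   — eliminate IMPLIES
= ((NOT NOT p AND NOT q) OR p) AND (NOT p OR NOT p OR q)   — De Morgan
= ((p AND NOT q) OR p) AND (NOT p OR NOT p OR q)   — double negation
= (p OR p) AND (NOT q OR p) AND (NOT p OR NOT p OR q)   — distribute OR over AND
= p AND (NOT p OR q)   — simplify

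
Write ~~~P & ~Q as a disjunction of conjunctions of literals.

~P & ~Q

~~~P & ~Q
= ~P & ~Q   [double negation]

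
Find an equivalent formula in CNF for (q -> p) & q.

(~q | p) & q

(q -> p) & q
≡ (~q | p) & q   (eliminate ->)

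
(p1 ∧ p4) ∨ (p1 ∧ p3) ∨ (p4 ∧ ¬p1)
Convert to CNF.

(p1 ∧ p4) ∨ (p1 ∧ p3) ∨ (p4 ∧ ¬p1)
⇔ (p1 ∨ p1 ∨ p4) ∧ (p1 ∨ p1 ∨ ¬p1) ∧ (p1 ∨ p3 ∨ p4) ∧ (p1 ∨ p3 ∨ ¬p1) ∧ (p4 ∨ p1 ∨ p4) ∧ (p4 ∨ p1 ∨ ¬p1) ∧ (p4 ∨ p3 ∨ p4) ∧ (p4 ∨ p3 ∨ ¬p1)   [distribute ∨ over ∧]
⇔ (p1 ∨ p4) ∧ (p4 ∨ p3)   [simplify]

(p1 ∨ p4) ∧ (p4 ∨ p3)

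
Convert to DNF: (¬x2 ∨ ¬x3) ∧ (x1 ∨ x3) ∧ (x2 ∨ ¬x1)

(¬x2 ∧ x3 ∧ ¬x1) ∨ (¬x3 ∧ x1 ∧ x2)

(¬x2 ∨ ¬x3) ∧ (x1 ∨ x3) ∧ (x2 ∨ ¬x1)
= (¬x2 ∧ x1 ∧ x2) ∨ (¬x2 ∧ x1 ∧ ¬x1) ∨ (¬x2 ∧ x3 ∧ x2) ∨ (¬x2 ∧ x3 ∧ ¬x1) ∨ (¬x3 ∧ x1 ∧ x2) ∨ (¬x3 ∧ x1 ∧ ¬x1) ∨ (¬x3 ∧ x3 ∧ x2) ∨ (¬x3 ∧ x3 ∧ ¬x1)   [distribute ∧ over ∨]
= (¬x2 ∧ x3 ∧ ¬x1) ∨ (¬x3 ∧ x1 ∧ x2)   [simplify]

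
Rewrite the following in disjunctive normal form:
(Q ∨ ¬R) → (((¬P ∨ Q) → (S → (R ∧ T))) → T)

(Q ∨ ¬R) → (((¬P ∨ Q) → (S → (R ∧ T))) → T)
= ¬(Q ∨ ¬R) ∨ (((¬P ∨ Q) → (S → (R ∧ T))) → T)
= ¬(Q ∨ ¬R) ∨ ¬((¬P ∨ Q) → (S → (R ∧ T))) ∨ T
= ¬(Q ∨ ¬R) ∨ ¬(¬(¬P ∨ Q) ∨ (S → (R ∧ T))) ∨ T
= ¬(Q ∨ ¬R) ∨ ¬(¬(¬P ∨ Q) ∨ ¬S ∨ (R ∧ T)) ∨ T
= (¬Q ∧ ¬¬R) ∨ ¬(¬(¬P ∨ Q) ∨ ¬S ∨ (R ∧ T)) ∨ T
= (¬Q ∧ R) ∨ ¬(¬(¬P ∨ Q) ∨ ¬S ∨ (R ∧ T)) ∨ T
= (¬Q ∧ R) ∨ (¬¬(¬P ∨ Q) ∧ ¬¬S ∧ ¬(R ∧ T)) ∨ T
= (¬Q ∧ R) ∨ ((¬P ∨ Q) ∧ ¬¬S ∧ ¬(R ∧ T)) ∨ T
= (¬Q ∧ R) ∨ ((¬P ∨ Q) ∧ S ∧ ¬(R ∧ T)) ∨ T
= (¬Q ∧ R) ∨ ((¬P ∨ Q) ∧ S ∧ (¬R ∨ ¬T)) ∨ T
= (¬Q ∧ R) ∨ (¬P ∧ S ∧ ¬R) ∨ (¬P ∧ S ∧ ¬T) ∨ (Q ∧ S ∧ ¬R) ∨ (Q ∧ S ∧ ¬T) ∨ T

(¬Q ∧ R) ∨ (¬P ∧ S ∧ ¬R) ∨ (¬P ∧ S ∧ ¬T) ∨ (Q ∧ S ∧ ¬R) ∨ (Q ∧ S ∧ ¬T) ∨ T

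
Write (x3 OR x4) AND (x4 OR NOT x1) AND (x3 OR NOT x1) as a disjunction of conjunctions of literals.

(x3 OR x4) AND (x4 OR NOT x1) AND (x3 OR NOT x1)
≡ (x3 AND x4 AND x3) OR (x3 AND x4 AND NOT x1) OR (x3 AND NOT x1 AND x3) OR (x3 AND NOT x1 AND NOT x1) OR (x4 AND x4 AND x3) OR (x4 AND x4 AND NOT x1) OR (x4 AND NOT x1 AND x3) OR (x4 AND NOT x1 AND NOT x1)   [distribute AND over OR]
≡ (x3 AND x4) OR (x3 AND NOT x1) OR (x4 AND NOT x1)   [simplify]

(x3 AND x4) OR (x3 AND NOT x1) OR (x4 AND NOT x1)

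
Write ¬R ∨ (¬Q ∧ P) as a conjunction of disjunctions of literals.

(¬R ∨ ¬Q) ∧ (¬R ∨ P)

¬R ∨ (¬Q ∧ P)
= (¬R ∨ ¬Q) ∧ (¬R ∨ P)   (distribute ∨ over ∧)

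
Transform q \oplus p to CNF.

(q \lor p) \land (\lnot q \lor \lnot p)

q \oplus p
≡ (q \lor p) \land \lnot (q \land p)   — expand \oplus
≡ (q \lor p) \land (\lnot q \lor \lnot p)   — De Morgan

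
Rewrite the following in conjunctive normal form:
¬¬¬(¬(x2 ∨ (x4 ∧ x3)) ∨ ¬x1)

¬¬¬(¬(x2 ∨ (x4 ∧ x3)) ∨ ¬x1)
≡ ¬(¬(x2 ∨ (x4 ∧ x3)) ∨ ¬x1)   [double negation]
≡ ¬¬(x2 ∨ (x4 ∧ x3)) ∧ ¬¬x1   [De Morgan]
≡ (x2 ∨ (x4 ∧ x3)) ∧ ¬¬x1   [double negation]
≡ (x2 ∨ (x4 ∧ x3)) ∧ x1   [double negation]
≡ (x2 ∨ x4) ∧ (x2 ∨ x3) ∧ x1   [distribute ∨ over ∧]

(x2 ∨ x4) ∧ (x2 ∨ x3) ∧ x1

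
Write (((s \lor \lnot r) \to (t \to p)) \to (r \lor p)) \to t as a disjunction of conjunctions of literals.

(((s \lor \lnot r) \to (t \to p)) \to (r \lor p)) \to t
≡ \lnot (((s \lor \lnot r) \to (t \to p)) \to (r \lor p)) \lor t   [eliminate \to]
≡ \lnot (\lnot ((s \lor \lnot r) \to (t \to p)) \lor r \lor p) \lor t   [eliminate \to]
≡ \lnot (\lnot (\lnot (s \lor \lnot r) \lor (t \to p)) \lor r \lor p) \lor t   [eliminate \to]
≡ \lnot (\lnot (\lnot (s \lor \lnot r) \lor \lnot t \lor p) \lor r \lor p) \lor t   [eliminate \to]
≡ (\lnot \lnot (\lnot (s \lor \lnot r) \lor \lnot t \lor p) \land \lnot r \land \lnot p) \lor t   [De Morgan]
≡ ((\lnot (s \lor \lnot r) \lor \lnot t \lor p) \land \lnot r \land \lnot p) \lor t   [double negation]
≡ (((\lnot s \land \lnot \lnot r) \lor \lnot t \lor p) \land \lnot r \land \lnot p) \lor t   [De Morgan]
≡ (((\lnot s \land r) \lor \lnot t \lor p) \land \lnot r \land \lnot p) \lor t   [double negation]
≡ (\lnot s \land r \land \lnot r \land \lnot p) \lor (\lnot t \land \lnot r \land \lnot p) \lor (p \land \lnot r \land \lnot p) \lor t   [distribute \land over \lor]
≡ (\lnot t \land \lnot r \land \lnot p) \lor t   [simplify]

(\lnot t \land \lnot r \land \lnot p) \lor t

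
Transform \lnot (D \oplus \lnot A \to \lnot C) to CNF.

(D \lor \lnot A) \land (\lnot D \lor A) \land C

\lnot (D \oplus \lnot A \to \lnot C)
≡ \lnot (\lnot (D \oplus \lnot A) \lor \lnot C)   [eliminate \to]
≡ \lnot (\lnot ((D \lor \lnot A) \land \lnot (D \land \lnot A)) \lor \lnot C)   [expand \oplus]
≡ \lnot \lnot ((D \lor \lnot A) \land \lnot (D \land \lnot A)) \land \lnot \lnot C   [De Morgan]
≡ (D \lor \lnot A) \land \lnot (D \land \lnot A) \land \lnot \lnot C   [double negation]
≡ (D \lor \lnot A) \land (\lnot D \lor \lnot \lnot A) \land \lnot \lnot C   [De Morgan]
≡ (D \lor \lnot A) \land (\lnot D \lor A) \land \lnot \lnot C   [double negation]
≡ (D \lor \lnot A) \land (\lnot D \lor A) \land C   [double negation]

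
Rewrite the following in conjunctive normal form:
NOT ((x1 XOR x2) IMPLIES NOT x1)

NOT ((x1 XOR x2) IMPLIES NOT x1)
= NOT (NOT (x1 XOR x2) OR NOT x1)   (eliminate IMPLIES)
= NOT (NOT ((x1 OR x2) AND NOT (x1 AND x2)) OR NOT x1)   (expand XOR)
= NOT NOT ((x1 OR x2) AND NOT (x1 AND x2)) AND NOT NOT x1   (De Morgan)
= (x1 OR x2) AND NOT (x1 AND x2) AND NOT NOT x1   (double negation)
= (x1 OR x2) AND (NOT x1 OR NOT x2) AND NOT NOT x1   (De Morgan)
= (x1 OR x2) AND (NOT x1 OR NOT x2) AND x1   (double negation)
= (NOT x1 OR NOT x2) AND x1   (simplify)

(NOT x1 OR NOT x2) AND x1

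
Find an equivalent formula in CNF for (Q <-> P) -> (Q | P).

(Q <-> P) -> (Q | P)
≡ ~(Q <-> P) | Q | P   [eliminate ->]
≡ ~((Q -> P) & (P -> Q)) | Q | P   [eliminate <->]
≡ ~((~Q | P) & (P -> Q)) | Q | P   [eliminate ->]
≡ ~((~Q | P) & (~P | Q)) | Q | P   [eliminate ->]
≡ ~(~Q | P) | ~(~P | Q) | Q | P   [De Morgan]
≡ (~~Q & ~P) | ~(~P | Q) | Q | P   [De Morgan]
≡ (Q & ~P) | ~(~P | Q) | Q | P   [double negation]
≡ (Q & ~P) | (~~P & ~Q) | Q | P   [De Morgan]
≡ (Q & ~P) | (P & ~Q) | Q | P   [double negation]
≡ (Q | P | Q | P) & (Q | ~Q | Q | P) & (~P | P | Q | P) & (~P | ~Q | Q | P)   [distribute | over &]
≡ Q | P   [simplify]

Q | P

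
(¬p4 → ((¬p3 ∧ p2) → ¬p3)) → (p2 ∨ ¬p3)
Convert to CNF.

(¬p4 → ((¬p3 ∧ p2) → ¬p3)) → (p2 ∨ ¬p3)
⇔ ¬(¬p4 → ((¬p3 ∧ p2) → ¬p3)) ∨ p2 ∨ ¬p3   — eliminate →
⇔ ¬(¬¬p4 ∨ ((¬p3 ∧ p2) → ¬p3)) ∨ p2 ∨ ¬p3   — eliminate →
⇔ ¬(¬¬p4 ∨ ¬(¬p3 ∧ p2) ∨ ¬p3) ∨ p2 ∨ ¬p3   — eliminate →
⇔ (¬¬¬p4 ∧ ¬¬(¬p3 ∧ p2) ∧ ¬¬p3) ∨ p2 ∨ ¬p3   — De Morgan
⇔ (¬p4 ∧ ¬¬(¬p3 ∧ p2) ∧ ¬¬p3) ∨ p2 ∨ ¬p3   — double negation
⇔ (¬p4 ∧ ¬p3 ∧ p2 ∧ ¬¬p3) ∨ p2 ∨ ¬p3   — double negation
⇔ (¬p4 ∧ ¬p3 ∧ p2 ∧ p3) ∨ p2 ∨ ¬p3   — double negation
⇔ (¬p4 ∨ p2 ∨ ¬p3) ∧ (¬p3 ∨ p2 ∨ ¬p3) ∧ (p2 ∨ p2 ∨ ¬p3) ∧ (p3 ∨ p2 ∨ ¬p3)   — distribute ∨ over ∧
⇔ ¬p3 ∨ p2   — simplify

¬p3 ∨ p2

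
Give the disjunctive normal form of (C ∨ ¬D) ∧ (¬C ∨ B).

(C ∧ B) ∨ (¬D ∧ ¬C) ∨ (¬D ∧ B)

(C ∨ ¬D) ∧ (¬C ∨ B)
⇔ (C ∧ ¬C) ∨ (C ∧ B) ∨ (¬D ∧ ¬C) ∨ (¬D ∧ B)   (distribute ∧ over ∨)
⇔ (C ∧ B) ∨ (¬D ∧ ¬C) ∨ (¬D ∧ B)   (simplify)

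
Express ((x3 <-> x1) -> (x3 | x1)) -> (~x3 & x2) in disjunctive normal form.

((x3 <-> x1) -> (x3 | x1)) -> (~x3 & x2)
= ~((x3 <-> x1) -> (x3 | x1)) | (~x3 & x2)   [eliminate ->]
= ~(~(x3 <-> x1) | x3 | x1) | (~x3 & x2)   [eliminate ->]
= ~(~((x3 -> x1) & (x1 -> x3)) | x3 | x1) | (~x3 & x2)   [eliminate <->]
= ~(~((~x3 | x1) & (x1 -> x3)) | x3 | x1) | (~x3 & x2)   [eliminate ->]
= ~(~((~x3 | x1) & (~x1 | x3)) | x3 | x1) | (~x3 & x2)   [eliminate ->]
= (~~((~x3 | x1) & (~x1 | x3)) & ~x3 & ~x1) | (~x3 & x2)   [De Morgan]
= ((~x3 | x1) & (~x1 | x3) & ~x3 & ~x1) | (~x3 & x2)   [double negation]
= (~x3 & ~x1 & ~x3 & ~x1) | (~x3 & x3 & ~x3 & ~x1) | (x1 & ~x1 & ~x3 & ~x1) | (x1 & x3 & ~x3 & ~x1) | (~x3 & x2)   [distribute & over |]
= (~x3 & ~x1) | (~x3 & x2)   [simplify]

(~x3 & ~x1) | (~x3 & x2)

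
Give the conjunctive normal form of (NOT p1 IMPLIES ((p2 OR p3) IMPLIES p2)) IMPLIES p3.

(NOT p1 IMPLIES ((p2 OR p3) IMPLIES p2)) IMPLIES p3
⇔ NOT (NOT p1 IMPLIES ((p2 OR p3) IMPLIES p2)) OR p3   — eliminate IMPLIES
⇔ NOT (NOT NOT p1 OR ((p2 OR p3) IMPLIES p2)) OR p3   — eliminate IMPLIES
⇔ NOT (NOT NOT p1 OR NOT (p2 OR p3) OR p2) OR p3   — eliminate IMPLIES
⇔ (NOT NOT NOT p1 AND NOT NOT (p2 OR p3) AND NOT p2) OR p3   — De Morgan
⇔ (NOT p1 AND NOT NOT (p2 OR p3) AND NOT p2) OR p3   — double negation
⇔ (NOT p1 AND (p2 OR p3) AND NOT p2) OR p3   — double negation
⇔ (NOT p1 OR p3) AND (p2 OR p3 OR p3) AND (NOT p2 OR p3)   — distribute OR over AND
⇔ (NOT p1 OR p3) AND (p2 OR p3) AND (NOT p2 OR p3)   — simplify

(NOT p1 OR p3) AND (p2 OR p3) AND (NOT p2 OR p3)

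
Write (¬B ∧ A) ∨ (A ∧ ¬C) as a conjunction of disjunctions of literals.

(¬B ∧ A) ∨ (A ∧ ¬C)
≡ (¬B ∨ A) ∧ (¬B ∨ ¬C) ∧ (A ∨ A) ∧ (A ∨ ¬C)
≡ (¬B ∨ ¬C) ∧ A

(¬B ∨ ¬C) ∧ A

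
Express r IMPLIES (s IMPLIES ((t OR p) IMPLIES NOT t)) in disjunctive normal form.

r IMPLIES (s IMPLIES ((t OR p) IMPLIES NOT t))
≡ NOT r OR (s IMPLIES ((t OR p) IMPLIES NOT t))   [eliminate IMPLIES]
≡ NOT r OR NOT s OR ((t OR p) IMPLIES NOT t)   [eliminate IMPLIES]
≡ NOT r OR NOT s OR NOT (t OR p) OR NOT t   [eliminate IMPLIES]
≡ NOT r OR NOT s OR (NOT t AND NOT p) OR NOT t   [De Morgan]
≡ NOT r OR NOT s OR NOT t   [simplify]

NOT r OR NOT s OR NOT t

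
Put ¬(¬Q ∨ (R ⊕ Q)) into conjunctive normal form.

Q ∧ (¬Q ∨ R)

¬(¬Q ∨ (R ⊕ Q))
≡ ¬(¬Q ∨ ((R ∨ Q) ∧ ¬(R ∧ Q)))   — expand ⊕
≡ ¬¬Q ∧ ¬((R ∨ Q) ∧ ¬(R ∧ Q))   — De Morgan
≡ Q ∧ ¬((R ∨ Q) ∧ ¬(R ∧ Q))   — double negation
≡ Q ∧ (¬(R ∨ Q) ∨ ¬¬(R ∧ Q))   — De Morgan
≡ Q ∧ ((¬R ∧ ¬Q) ∨ ¬¬(R ∧ Q))   — De Morgan
≡ Q ∧ ((¬R ∧ ¬Q) ∨ (R ∧ Q))   — double negation
≡ Q ∧ (¬R ∨ R) ∧ (¬R ∨ Q) ∧ (¬Q ∨ R) ∧ (¬Q ∨ Q)   — distribute ∨ over ∧
≡ Q ∧ (¬Q ∨ R)   — simplify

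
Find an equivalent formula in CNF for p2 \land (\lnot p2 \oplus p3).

p2 \land (\lnot p2 \lor p3)

p2 \land (\lnot p2 \oplus p3)
= p2 \land (\lnot p2 \lor p3) \land \lnot (\lnot p2 \land p3)
= p2 \land (\lnot p2 \lor p3) \land (\lnot \lnot p2 \lor \lnot p3)
= p2 \land (\lnot p2 \lor p3) \land (p2 \lor \lnot p3)
= p2 \land (\lnot p2 \lor p3)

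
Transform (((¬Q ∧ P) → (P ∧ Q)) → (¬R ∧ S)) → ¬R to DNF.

(Q ∧ R) ∨ (Q ∧ ¬S) ∨ (¬P ∧ R) ∨ (¬P ∧ ¬S) ∨ ¬R

(((¬Q ∧ P) → (P ∧ Q)) → (¬R ∧ S)) → ¬R
= ¬(((¬Q ∧ P) → (P ∧ Q)) → (¬R ∧ S)) ∨ ¬R   — eliminate →
= ¬(¬((¬Q ∧ P) → (P ∧ Q)) ∨ (¬R ∧ S)) ∨ ¬R   — eliminate →
= ¬(¬(¬(¬Q ∧ P) ∨ (P ∧ Q)) ∨ (¬R ∧ S)) ∨ ¬R   — eliminate →
= (¬¬(¬(¬Q ∧ P) ∨ (P ∧ Q)) ∧ ¬(¬R ∧ S)) ∨ ¬R   — De Morgan
= ((¬(¬Q ∧ P) ∨ (P ∧ Q)) ∧ ¬(¬R ∧ S)) ∨ ¬R   — double negation
= ((¬¬Q ∨ ¬P ∨ (P ∧ Q)) ∧ ¬(¬R ∧ S)) ∨ ¬R   — De Morgan
= ((Q ∨ ¬P ∨ (P ∧ Q)) ∧ ¬(¬R ∧ S)) ∨ ¬R   — double negation
= ((Q ∨ ¬P ∨ (P ∧ Q)) ∧ (¬¬R ∨ ¬S)) ∨ ¬R   — De Morgan
= ((Q ∨ ¬P ∨ (P ∧ Q)) ∧ (R ∨ ¬S)) ∨ ¬R   — double negation
= (Q ∧ R) ∨ (Q ∧ ¬S) ∨ (¬P ∧ R) ∨ (¬P ∧ ¬S) ∨ (P ∧ Q ∧ R) ∨ (P ∧ Q ∧ ¬S) ∨ ¬R   — distribute ∧ over ∨
= (Q ∧ R) ∨ (Q ∧ ¬S) ∨ (¬P ∧ R) ∨ (¬P ∧ ¬S) ∨ ¬R   — simplify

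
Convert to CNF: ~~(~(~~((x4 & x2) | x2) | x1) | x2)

~x1 | x2

~~(~(~~((x4 & x2) | x2) | x1) | x2)
≡ ~(~~((x4 & x2) | x2) | x1) | x2   [double negation]
≡ (~~~((x4 & x2) | x2) & ~x1) | x2   [De Morgan]
≡ (~((x4 & x2) | x2) & ~x1) | x2   [double negation]
≡ (~(x4 & x2) & ~x2 & ~x1) | x2   [De Morgan]
≡ ((~x4 | ~x2) & ~x2 & ~x1) | x2   [De Morgan]
≡ (~x4 | ~x2 | x2) & (~x2 | x2) & (~x1 | x2)   [distribute | over &]
≡ ~x1 | x2   [simplify]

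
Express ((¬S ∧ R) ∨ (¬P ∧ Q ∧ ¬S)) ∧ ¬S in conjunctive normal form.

¬S ∧ (R ∨ ¬P) ∧ (R ∨ Q)

((¬S ∧ R) ∨ (¬P ∧ Q ∧ ¬S)) ∧ ¬S
≡ (¬S ∨ ¬P) ∧ (¬S ∨ Q) ∧ (¬S ∨ ¬S) ∧ (R ∨ ¬P) ∧ (R ∨ Q) ∧ (R ∨ ¬S) ∧ ¬S
≡ ¬S ∧ (R ∨ ¬P) ∧ (R ∨ Q)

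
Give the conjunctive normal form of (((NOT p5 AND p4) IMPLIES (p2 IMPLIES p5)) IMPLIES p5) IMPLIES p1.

(p5 OR NOT p4 OR NOT p2 OR p1) AND (NOT p5 OR p1)

(((NOT p5 AND p4) IMPLIES (p2 IMPLIES p5)) IMPLIES p5) IMPLIES p1
⇔ NOT (((NOT p5 AND p4) IMPLIES (p2 IMPLIES p5)) IMPLIES p5) OR p1   (eliminate IMPLIES)
⇔ NOT (NOT ((NOT p5 AND p4) IMPLIES (p2 IMPLIES p5)) OR p5) OR p1   (eliminate IMPLIES)
⇔ NOT (NOT (NOT (NOT p5 AND p4) OR (p2 IMPLIES p5)) OR p5) OR p1   (eliminate IMPLIES)
⇔ NOT (NOT (NOT (NOT p5 AND p4) OR NOT p2 OR p5) OR p5) OR p1   (eliminate IMPLIES)
⇔ (NOT NOT (NOT (NOT p5 AND p4) OR NOT p2 OR p5) AND NOT p5) OR p1   (De Morgan)
⇔ ((NOT (NOT p5 AND p4) OR NOT p2 OR p5) AND NOT p5) OR p1   (double negation)
⇔ ((NOT NOT p5 OR NOT p4 OR NOT p2 OR p5) AND NOT p5) OR p1   (De Morgan)
⇔ ((p5 OR NOT p4 OR NOT p2 OR p5) AND NOT p5) OR p1   (double negation)
⇔ (p5 OR NOT p4 OR NOT p2 OR p5 OR p1) AND (NOT p5 OR p1)   (distribute OR over AND)
⇔ (p5 OR NOT p4 OR NOT p2 OR p1) AND (NOT p5 OR p1)   (simplify)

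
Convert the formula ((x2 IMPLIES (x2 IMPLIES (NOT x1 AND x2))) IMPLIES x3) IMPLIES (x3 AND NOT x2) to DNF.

(NOT x2 AND NOT x3) OR (NOT x1 AND x2 AND NOT x3) OR (x3 AND NOT x2)

((x2 IMPLIES (x2 IMPLIES (NOT x1 AND x2))) IMPLIES x3) IMPLIES (x3 AND NOT x2)
= NOT ((x2 IMPLIES (x2 IMPLIES (NOT x1 AND x2))) IMPLIES x3) OR (x3 AND NOT x2)   [eliminate IMPLIES]
= NOT (NOT (x2 IMPLIES (x2 IMPLIES (NOT x1 AND x2))) OR x3) OR (x3 AND NOT x2)   [eliminate IMPLIES]
= NOT (NOT (NOT x2 OR (x2 IMPLIES (NOT x1 AND x2))) OR x3) OR (x3 AND NOT x2)   [eliminate IMPLIES]
= NOT (NOT (NOT x2 OR NOT x2 OR (NOT x1 AND x2)) OR x3) OR (x3 AND NOT x2)   [eliminate IMPLIES]
= (NOT NOT (NOT x2 OR NOT x2 OR (NOT x1 AND x2)) AND NOT x3) OR (x3 AND NOT x2)   [De Morgan]
= ((NOT x2 OR NOT x2 OR (NOT x1 AND x2)) AND NOT x3) OR (x3 AND NOT x2)   [double negation]
= (NOT x2 AND NOT x3) OR (NOT x2 AND NOT x3) OR (NOT x1 AND x2 AND NOT x3) OR (x3 AND NOT x2)   [distribute AND over OR]
= (NOT x2 AND NOT x3) OR (NOT x1 AND x2 AND NOT x3) OR (x3 AND NOT x2)   [simplify]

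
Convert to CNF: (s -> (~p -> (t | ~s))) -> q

(s -> (~p -> (t | ~s))) -> q
≡ ~(s -> (~p -> (t | ~s))) | q   — eliminate ->
≡ ~(~s | (~p -> (t | ~s))) | q   — eliminate ->
≡ ~(~s | ~~p | t | ~s) | q   — eliminate ->
≡ (~~s & ~~~p & ~t & ~~s) | q   — De Morgan
≡ (s & ~~~p & ~t & ~~s) | q   — double negation
≡ (s & ~p & ~t & ~~s) | q   — double negation
≡ (s & ~p & ~t & s) | q   — double negation
≡ (s | q) & (~p | q) & (~t | q) & (s | q)   — distribute | over &
≡ (s | q) & (~p | q) & (~t | q)   — simplify

(s | q) & (~p | q) & (~t | q)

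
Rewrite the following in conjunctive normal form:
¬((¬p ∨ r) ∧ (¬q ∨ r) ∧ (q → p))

¬((¬p ∨ r) ∧ (¬q ∨ r) ∧ (q → p))
= ¬((¬p ∨ r) ∧ (¬q ∨ r) ∧ (¬q ∨ p))   [eliminate →]
= ¬(¬p ∨ r) ∨ ¬(¬q ∨ r) ∨ ¬(¬q ∨ p)   [De Morgan]
= (¬¬p ∧ ¬r) ∨ ¬(¬q ∨ r) ∨ ¬(¬q ∨ p)   [De Morgan]
= (p ∧ ¬r) ∨ ¬(¬q ∨ r) ∨ ¬(¬q ∨ p)   [double negation]
= (p ∧ ¬r) ∨ (¬¬q ∧ ¬r) ∨ ¬(¬q ∨ p)   [De Morgan]
= (p ∧ ¬r) ∨ (q ∧ ¬r) ∨ ¬(¬q ∨ p)   [double negation]
= (p ∧ ¬r) ∨ (q ∧ ¬r) ∨ (¬¬q ∧ ¬p)   [De Morgan]
= (p ∧ ¬r) ∨ (q ∧ ¬r) ∨ (q ∧ ¬p)   [double negation]
= (p ∨ q ∨ q) ∧ (p ∨ q ∨ ¬p) ∧ (p ∨ ¬r ∨ q) ∧ (p ∨ ¬r ∨ ¬p) ∧ (¬r ∨ q ∨ q) ∧ (¬r ∨ q ∨ ¬p) ∧ (¬r ∨ ¬r ∨ q) ∧ (¬r ∨ ¬r ∨ ¬p)   [distribute ∨ over ∧]
= (p ∨ q) ∧ (¬r ∨ q) ∧ (¬r ∨ ¬p)   [simplify]

(p ∨ q) ∧ (¬r ∨ q) ∧ (¬r ∨ ¬p)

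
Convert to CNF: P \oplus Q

(P \lor Q) \land (\lnot P \lor \lnot Q)

P \oplus Q
≡ (P \lor Q) \land \lnot (P \land Q)   — expand \oplus
≡ (P \lor Q) \land (\lnot P \lor \lnot Q)   — De Morgan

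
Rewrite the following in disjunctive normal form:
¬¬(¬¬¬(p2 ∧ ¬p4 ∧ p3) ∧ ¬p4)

(¬p2 ∧ ¬p4) ∨ (¬p3 ∧ ¬p4)

¬¬(¬¬¬(p2 ∧ ¬p4 ∧ p3) ∧ ¬p4)
≡ ¬¬¬(p2 ∧ ¬p4 ∧ p3) ∧ ¬p4   [double negation]
≡ ¬(p2 ∧ ¬p4 ∧ p3) ∧ ¬p4   [double negation]
≡ (¬p2 ∨ ¬¬p4 ∨ ¬p3) ∧ ¬p4   [De Morgan]
≡ (¬p2 ∨ p4 ∨ ¬p3) ∧ ¬p4   [double negation]
≡ (¬p2 ∧ ¬p4) ∨ (p4 ∧ ¬p4) ∨ (¬p3 ∧ ¬p4)   [distribute ∧ over ∨]
≡ (¬p2 ∧ ¬p4) ∨ (¬p3 ∧ ¬p4)   [simplify]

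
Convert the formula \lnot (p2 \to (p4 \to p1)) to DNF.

p2 \land p4 \land \lnot p1

\lnot (p2 \to (p4 \to p1))
≡ \lnot (\lnot p2 \lor (p4 \to p1))   — eliminate \to
≡ \lnot (\lnot p2 \lor \lnot p4 \lor p1)   — eliminate \to
≡ \lnot \lnot p2 \land \lnot \lnot p4 \land \lnot p1   — De Morgan
≡ p2 \land \lnot \lnot p4 \land \lnot p1   — double negation
≡ p2 \land p4 \land \lnot p1   — double negation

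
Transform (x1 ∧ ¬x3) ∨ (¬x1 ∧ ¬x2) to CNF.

(x1 ∧ ¬x3) ∨ (¬x1 ∧ ¬x2)
= (x1 ∨ ¬x1) ∧ (x1 ∨ ¬x2) ∧ (¬x3 ∨ ¬x1) ∧ (¬x3 ∨ ¬x2)
= (x1 ∨ ¬x2) ∧ (¬x3 ∨ ¬x1) ∧ (¬x3 ∨ ¬x2)

(x1 ∨ ¬x2) ∧ (¬x3 ∨ ¬x1) ∧ (¬x3 ∨ ¬x2)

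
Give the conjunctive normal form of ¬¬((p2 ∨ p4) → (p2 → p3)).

¬¬((p2 ∨ p4) → (p2 → p3))
≡ ¬¬(¬(p2 ∨ p4) ∨ (p2 → p3))   [eliminate →]
≡ ¬¬(¬(p2 ∨ p4) ∨ ¬p2 ∨ p3)   [eliminate →]
≡ ¬(p2 ∨ p4) ∨ ¬p2 ∨ p3   [double negation]
≡ (¬p2 ∧ ¬p4) ∨ ¬p2 ∨ p3   [De Morgan]
≡ (¬p2 ∨ ¬p2 ∨ p3) ∧ (¬p4 ∨ ¬p2 ∨ p3)   [distribute ∨ over ∧]
≡ ¬p2 ∨ p3   [simplify]

¬p2 ∨ p3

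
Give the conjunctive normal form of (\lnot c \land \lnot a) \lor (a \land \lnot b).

(\lnot c \land \lnot a) \lor (a \land \lnot b)
≡ (\lnot c \lor a) \land (\lnot c \lor \lnot b) \land (\lnot a \lor a) \land (\lnot a \lor \lnot b)   (distribute \lor over \land)
≡ (\lnot c \lor a) \land (\lnot c \lor \lnot b) \land (\lnot a \lor \lnot b)   (simplify)

(\lnot c \lor a) \land (\lnot c \lor \lnot b) \land (\lnot a \lor \lnot b)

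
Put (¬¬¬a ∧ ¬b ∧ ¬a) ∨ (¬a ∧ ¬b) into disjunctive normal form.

¬a ∧ ¬b

(¬¬¬a ∧ ¬b ∧ ¬a) ∨ (¬a ∧ ¬b)
≡ (¬a ∧ ¬b ∧ ¬a) ∨ (¬a ∧ ¬b)
≡ ¬a ∧ ¬b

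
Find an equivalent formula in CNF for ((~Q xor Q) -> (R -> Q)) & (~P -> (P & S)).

(Q | ~R) & P

((~Q xor Q) -> (R -> Q)) & (~P -> (P & S))
= (~(~Q xor Q) | (R -> Q)) & (~P -> (P & S))   [eliminate ->]
= (~((~Q | Q) & ~(~Q & Q)) | (R -> Q)) & (~P -> (P & S))   [expand xor]
= (~((~Q | Q) & ~(~Q & Q)) | ~R | Q) & (~P -> (P & S))   [eliminate ->]
= (~((~Q | Q) & ~(~Q & Q)) | ~R | Q) & (~~P | (P & S))   [eliminate ->]
= (~(~Q | Q) | ~~(~Q & Q) | ~R | Q) & (~~P | (P & S))   [De Morgan]
= ((~~Q & ~Q) | ~~(~Q & Q) | ~R | Q) & (~~P | (P & S))   [De Morgan]
= ((Q & ~Q) | ~~(~Q & Q) | ~R | Q) & (~~P | (P & S))   [double negation]
= ((Q & ~Q) | (~Q & Q) | ~R | Q) & (~~P | (P & S))   [double negation]
= ((Q & ~Q) | (~Q & Q) | ~R | Q) & (P | (P & S))   [double negation]
= (Q | ~Q | ~R | Q) & (Q | Q | ~R | Q) & (~Q | ~Q | ~R | Q) & (~Q | Q | ~R | Q) & (P | P) & (P | S)   [distribute | over &]
= (Q | ~R) & P   [simplify]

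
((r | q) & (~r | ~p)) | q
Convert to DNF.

(r & ~p) | q

((r | q) & (~r | ~p)) | q
≡ (r & ~r) | (r & ~p) | (q & ~r) | (q & ~p) | q   [distribute & over |]
≡ (r & ~p) | q   [simplify]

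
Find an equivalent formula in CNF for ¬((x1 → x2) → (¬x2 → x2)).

(¬x1 ∨ x2) ∧ ¬x2

¬((x1 → x2) → (¬x2 → x2))
⇔ ¬(¬(x1 → x2) ∨ (¬x2 → x2))   — eliminate →
⇔ ¬(¬(¬x1 ∨ x2) ∨ (¬x2 → x2))   — eliminate →
⇔ ¬(¬(¬x1 ∨ x2) ∨ ¬¬x2 ∨ x2)   — eliminate →
⇔ ¬¬(¬x1 ∨ x2) ∧ ¬¬¬x2 ∧ ¬x2   — De Morgan
⇔ (¬x1 ∨ x2) ∧ ¬¬¬x2 ∧ ¬x2   — double negation
⇔ (¬x1 ∨ x2) ∧ ¬x2 ∧ ¬x2   — double negation
⇔ (¬x1 ∨ x2) ∧ ¬x2   — simplify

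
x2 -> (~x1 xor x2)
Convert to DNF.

x2 -> (~x1 xor x2)
≡ ~x2 | (~x1 xor x2)   [eliminate ->]
≡ ~x2 | (~x1 & ~x2) | (~~x1 & x2)   [expand xor]
≡ ~x2 | (~x1 & ~x2) | (x1 & x2)   [double negation]
≡ ~x2 | (x1 & x2)   [simplify]

~x2 | (x1 & x2)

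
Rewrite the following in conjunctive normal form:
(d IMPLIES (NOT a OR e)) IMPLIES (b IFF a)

(d OR NOT a OR b) AND (a OR NOT b) AND (NOT e OR NOT a OR b)

(d IMPLIES (NOT a OR e)) IMPLIES (b IFF a)
⇔ NOT (d IMPLIES (NOT a OR e)) OR (b IFF a)   (eliminate IMPLIES)
⇔ NOT (NOT d OR NOT a OR e) OR (b IFF a)   (eliminate IMPLIES)
⇔ NOT (NOT d OR NOT a OR e) OR ((b IMPLIES a) AND (a IMPLIES b))   (eliminate IFF)
⇔ NOT (NOT d OR NOT a OR e) OR ((NOT b OR a) AND (a IMPLIES b))   (eliminate IMPLIES)
⇔ NOT (NOT d OR NOT a OR e) OR ((NOT b OR a) AND (NOT a OR b))   (eliminate IMPLIES)
⇔ (NOT NOT d AND NOT NOT a AND NOT e) OR ((NOT b OR a) AND (NOT a OR b))   (De Morgan)
⇔ (d AND NOT NOT a AND NOT e) OR ((NOT b OR a) AND (NOT a OR b))   (double negation)
⇔ (d AND a AND NOT e) OR ((NOT b OR a) AND (NOT a OR b))   (double negation)
⇔ (d OR NOT b OR a) AND (d OR NOT a OR b) AND (a OR NOT b OR a) AND (a OR NOT a OR b) AND (NOT e OR NOT b OR a) AND (NOT e OR NOT a OR b)   (distribute OR over AND)
⇔ (d OR NOT a OR b) AND (a OR NOT b) AND (NOT e OR NOT a OR b)   (simplify)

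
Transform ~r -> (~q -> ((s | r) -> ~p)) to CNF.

~r -> (~q -> ((s | r) -> ~p))
⇔ ~~r | (~q -> ((s | r) -> ~p))   [eliminate ->]
⇔ ~~r | ~~q | ((s | r) -> ~p)   [eliminate ->]
⇔ ~~r | ~~q | ~(s | r) | ~p   [eliminate ->]
⇔ r | ~~q | ~(s | r) | ~p   [double negation]
⇔ r | q | ~(s | r) | ~p   [double negation]
⇔ r | q | (~s & ~r) | ~p   [De Morgan]
⇔ (r | q | ~s | ~p) & (r | q | ~r | ~p)   [distribute | over &]
⇔ r | q | ~s | ~p   [simplify]

r | q | ~s | ~p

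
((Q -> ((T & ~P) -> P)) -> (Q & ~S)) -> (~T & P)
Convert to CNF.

((Q -> ((T & ~P) -> P)) -> (Q & ~S)) -> (~T & P)
= ~((Q -> ((T & ~P) -> P)) -> (Q & ~S)) | (~T & P)   (eliminate ->)
= ~(~(Q -> ((T & ~P) -> P)) | (Q & ~S)) | (~T & P)   (eliminate ->)
= ~(~(~Q | ((T & ~P) -> P)) | (Q & ~S)) | (~T & P)   (eliminate ->)
= ~(~(~Q | ~(T & ~P) | P) | (Q & ~S)) | (~T & P)   (eliminate ->)
= (~~(~Q | ~(T & ~P) | P) & ~(Q & ~S)) | (~T & P)   (De Morgan)
= ((~Q | ~(T & ~P) | P) & ~(Q & ~S)) | (~T & P)   (double negation)
= ((~Q | ~T | ~~P | P) & ~(Q & ~S)) | (~T & P)   (De Morgan)
= ((~Q | ~T | P | P) & ~(Q & ~S)) | (~T & P)   (double negation)
= ((~Q | ~T | P | P) & (~Q | ~~S)) | (~T & P)   (De Morgan)
= ((~Q | ~T | P | P) & (~Q | S)) | (~T & P)   (double negation)
= (~Q | ~T | P | P | ~T) & (~Q | ~T | P | P | P) & (~Q | S | ~T) & (~Q | S | P)   (distribute | over &)
= (~Q | ~T | P) & (~Q | S | ~T) & (~Q | S | P)   (simplify)

(~Q | ~T | P) & (~Q | S | ~T) & (~Q | S | P)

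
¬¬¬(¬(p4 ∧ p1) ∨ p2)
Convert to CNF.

¬¬¬(¬(p4 ∧ p1) ∨ p2)
≡ ¬(¬(p4 ∧ p1) ∨ p2)   [double negation]
≡ ¬¬(p4 ∧ p1) ∧ ¬p2   [De Morgan]
≡ p4 ∧ p1 ∧ ¬p2   [double negation]

p4 ∧ p1 ∧ ¬p2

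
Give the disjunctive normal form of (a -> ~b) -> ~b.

(a -> ~b) -> ~b
⇔ ~(a -> ~b) | ~b   [eliminate ->]
⇔ ~(~a | ~b) | ~b   [eliminate ->]
⇔ (~~a & ~~b) | ~b   [De Morgan]
⇔ (a & ~~b) | ~b   [double negation]
⇔ (a & b) | ~b   [double negation]

(a & b) | ~b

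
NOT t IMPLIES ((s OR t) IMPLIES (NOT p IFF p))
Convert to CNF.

(t OR NOT s OR p) AND (t OR NOT s OR NOT p)

NOT t IMPLIES ((s OR t) IMPLIES (NOT p IFF p))
= NOT NOT t OR ((s OR t) IMPLIES (NOT p IFF p))   [eliminate IMPLIES]
= NOT NOT t OR NOT (s OR t) OR (NOT p IFF p)   [eliminate IMPLIES]
= NOT NOT t OR NOT (s OR t) OR ((NOT p IMPLIES p) AND (p IMPLIES NOT p))   [eliminate IFF]
= NOT NOT t OR NOT (s OR t) OR ((NOT NOT p OR p) AND (p IMPLIES NOT p))   [eliminate IMPLIES]
= NOT NOT t OR NOT (s OR t) OR ((NOT NOT p OR p) AND (NOT p OR NOT p))   [eliminate IMPLIES]
= t OR NOT (s OR t) OR ((NOT NOT p OR p) AND (NOT p OR NOT p))   [double negation]
= t OR (NOT s AND NOT t) OR ((NOT NOT p OR p) AND (NOT p OR NOT p))   [De Morgan]
= t OR (NOT s AND NOT t) OR ((p OR p) AND (NOT p OR NOT p))   [double negation]
= (t OR NOT s OR p OR p) AND (t OR NOT s OR NOT p OR NOT p) AND (t OR NOT t OR p OR p) AND (t OR NOT t OR NOT p OR NOT p)   [distribute OR over AND]
= (t OR NOT s OR p) AND (t OR NOT s OR NOT p)   [simplify]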